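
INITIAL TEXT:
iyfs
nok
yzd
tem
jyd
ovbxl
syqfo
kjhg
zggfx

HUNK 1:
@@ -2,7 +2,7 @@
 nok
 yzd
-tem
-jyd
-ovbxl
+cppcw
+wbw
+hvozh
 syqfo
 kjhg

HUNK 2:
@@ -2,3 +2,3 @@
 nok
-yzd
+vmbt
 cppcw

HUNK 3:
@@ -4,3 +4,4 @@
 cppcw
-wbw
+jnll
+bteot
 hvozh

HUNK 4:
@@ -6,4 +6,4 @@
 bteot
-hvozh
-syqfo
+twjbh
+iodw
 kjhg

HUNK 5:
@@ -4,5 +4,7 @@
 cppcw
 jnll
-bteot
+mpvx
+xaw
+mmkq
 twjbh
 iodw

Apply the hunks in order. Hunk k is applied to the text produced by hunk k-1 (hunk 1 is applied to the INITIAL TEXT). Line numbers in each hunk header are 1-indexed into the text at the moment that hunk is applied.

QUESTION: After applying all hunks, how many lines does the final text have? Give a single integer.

Answer: 12

Derivation:
Hunk 1: at line 2 remove [tem,jyd,ovbxl] add [cppcw,wbw,hvozh] -> 9 lines: iyfs nok yzd cppcw wbw hvozh syqfo kjhg zggfx
Hunk 2: at line 2 remove [yzd] add [vmbt] -> 9 lines: iyfs nok vmbt cppcw wbw hvozh syqfo kjhg zggfx
Hunk 3: at line 4 remove [wbw] add [jnll,bteot] -> 10 lines: iyfs nok vmbt cppcw jnll bteot hvozh syqfo kjhg zggfx
Hunk 4: at line 6 remove [hvozh,syqfo] add [twjbh,iodw] -> 10 lines: iyfs nok vmbt cppcw jnll bteot twjbh iodw kjhg zggfx
Hunk 5: at line 4 remove [bteot] add [mpvx,xaw,mmkq] -> 12 lines: iyfs nok vmbt cppcw jnll mpvx xaw mmkq twjbh iodw kjhg zggfx
Final line count: 12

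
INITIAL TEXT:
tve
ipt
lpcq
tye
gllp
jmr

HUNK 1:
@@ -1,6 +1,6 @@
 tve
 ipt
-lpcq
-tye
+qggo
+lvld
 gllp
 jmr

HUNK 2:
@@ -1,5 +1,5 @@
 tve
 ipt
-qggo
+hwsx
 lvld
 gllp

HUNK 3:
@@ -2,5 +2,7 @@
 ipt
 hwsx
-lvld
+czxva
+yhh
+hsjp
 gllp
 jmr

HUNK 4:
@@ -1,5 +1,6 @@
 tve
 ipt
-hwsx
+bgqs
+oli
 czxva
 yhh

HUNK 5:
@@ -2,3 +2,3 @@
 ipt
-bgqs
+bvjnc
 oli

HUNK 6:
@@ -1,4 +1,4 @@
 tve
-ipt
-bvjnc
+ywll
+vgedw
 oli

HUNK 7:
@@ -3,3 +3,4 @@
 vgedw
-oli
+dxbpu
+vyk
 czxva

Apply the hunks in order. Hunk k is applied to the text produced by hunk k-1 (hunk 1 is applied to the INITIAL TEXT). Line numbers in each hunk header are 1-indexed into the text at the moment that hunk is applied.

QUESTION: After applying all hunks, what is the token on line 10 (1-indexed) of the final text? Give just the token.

Hunk 1: at line 1 remove [lpcq,tye] add [qggo,lvld] -> 6 lines: tve ipt qggo lvld gllp jmr
Hunk 2: at line 1 remove [qggo] add [hwsx] -> 6 lines: tve ipt hwsx lvld gllp jmr
Hunk 3: at line 2 remove [lvld] add [czxva,yhh,hsjp] -> 8 lines: tve ipt hwsx czxva yhh hsjp gllp jmr
Hunk 4: at line 1 remove [hwsx] add [bgqs,oli] -> 9 lines: tve ipt bgqs oli czxva yhh hsjp gllp jmr
Hunk 5: at line 2 remove [bgqs] add [bvjnc] -> 9 lines: tve ipt bvjnc oli czxva yhh hsjp gllp jmr
Hunk 6: at line 1 remove [ipt,bvjnc] add [ywll,vgedw] -> 9 lines: tve ywll vgedw oli czxva yhh hsjp gllp jmr
Hunk 7: at line 3 remove [oli] add [dxbpu,vyk] -> 10 lines: tve ywll vgedw dxbpu vyk czxva yhh hsjp gllp jmr
Final line 10: jmr

Answer: jmr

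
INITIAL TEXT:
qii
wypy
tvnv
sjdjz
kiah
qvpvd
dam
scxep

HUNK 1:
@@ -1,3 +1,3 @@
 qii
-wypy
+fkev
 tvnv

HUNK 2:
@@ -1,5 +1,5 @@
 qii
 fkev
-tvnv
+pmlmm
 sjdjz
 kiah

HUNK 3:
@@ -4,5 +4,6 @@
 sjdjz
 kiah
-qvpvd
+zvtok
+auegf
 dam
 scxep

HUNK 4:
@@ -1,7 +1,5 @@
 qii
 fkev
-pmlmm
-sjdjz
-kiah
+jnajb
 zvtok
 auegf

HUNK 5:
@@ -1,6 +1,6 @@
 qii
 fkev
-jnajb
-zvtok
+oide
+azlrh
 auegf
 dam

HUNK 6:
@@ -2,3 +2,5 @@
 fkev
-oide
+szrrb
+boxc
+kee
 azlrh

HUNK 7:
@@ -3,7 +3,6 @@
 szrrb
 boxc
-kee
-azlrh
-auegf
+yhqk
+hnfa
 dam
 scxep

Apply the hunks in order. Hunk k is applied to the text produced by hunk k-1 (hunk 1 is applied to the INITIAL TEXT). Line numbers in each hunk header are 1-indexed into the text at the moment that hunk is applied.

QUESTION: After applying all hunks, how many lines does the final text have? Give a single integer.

Hunk 1: at line 1 remove [wypy] add [fkev] -> 8 lines: qii fkev tvnv sjdjz kiah qvpvd dam scxep
Hunk 2: at line 1 remove [tvnv] add [pmlmm] -> 8 lines: qii fkev pmlmm sjdjz kiah qvpvd dam scxep
Hunk 3: at line 4 remove [qvpvd] add [zvtok,auegf] -> 9 lines: qii fkev pmlmm sjdjz kiah zvtok auegf dam scxep
Hunk 4: at line 1 remove [pmlmm,sjdjz,kiah] add [jnajb] -> 7 lines: qii fkev jnajb zvtok auegf dam scxep
Hunk 5: at line 1 remove [jnajb,zvtok] add [oide,azlrh] -> 7 lines: qii fkev oide azlrh auegf dam scxep
Hunk 6: at line 2 remove [oide] add [szrrb,boxc,kee] -> 9 lines: qii fkev szrrb boxc kee azlrh auegf dam scxep
Hunk 7: at line 3 remove [kee,azlrh,auegf] add [yhqk,hnfa] -> 8 lines: qii fkev szrrb boxc yhqk hnfa dam scxep
Final line count: 8

Answer: 8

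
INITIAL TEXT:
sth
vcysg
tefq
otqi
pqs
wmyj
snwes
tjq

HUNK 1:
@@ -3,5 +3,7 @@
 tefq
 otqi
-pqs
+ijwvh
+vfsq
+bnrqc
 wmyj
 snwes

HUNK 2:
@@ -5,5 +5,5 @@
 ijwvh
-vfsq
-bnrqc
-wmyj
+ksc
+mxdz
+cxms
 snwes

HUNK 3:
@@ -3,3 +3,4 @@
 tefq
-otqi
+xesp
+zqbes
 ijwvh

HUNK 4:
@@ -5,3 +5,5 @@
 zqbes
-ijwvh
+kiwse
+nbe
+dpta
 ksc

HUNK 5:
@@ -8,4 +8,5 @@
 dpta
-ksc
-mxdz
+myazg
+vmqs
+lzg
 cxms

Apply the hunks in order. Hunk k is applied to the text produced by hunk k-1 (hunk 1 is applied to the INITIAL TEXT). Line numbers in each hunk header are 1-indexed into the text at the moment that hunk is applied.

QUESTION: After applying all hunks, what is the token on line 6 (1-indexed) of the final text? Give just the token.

Answer: kiwse

Derivation:
Hunk 1: at line 3 remove [pqs] add [ijwvh,vfsq,bnrqc] -> 10 lines: sth vcysg tefq otqi ijwvh vfsq bnrqc wmyj snwes tjq
Hunk 2: at line 5 remove [vfsq,bnrqc,wmyj] add [ksc,mxdz,cxms] -> 10 lines: sth vcysg tefq otqi ijwvh ksc mxdz cxms snwes tjq
Hunk 3: at line 3 remove [otqi] add [xesp,zqbes] -> 11 lines: sth vcysg tefq xesp zqbes ijwvh ksc mxdz cxms snwes tjq
Hunk 4: at line 5 remove [ijwvh] add [kiwse,nbe,dpta] -> 13 lines: sth vcysg tefq xesp zqbes kiwse nbe dpta ksc mxdz cxms snwes tjq
Hunk 5: at line 8 remove [ksc,mxdz] add [myazg,vmqs,lzg] -> 14 lines: sth vcysg tefq xesp zqbes kiwse nbe dpta myazg vmqs lzg cxms snwes tjq
Final line 6: kiwse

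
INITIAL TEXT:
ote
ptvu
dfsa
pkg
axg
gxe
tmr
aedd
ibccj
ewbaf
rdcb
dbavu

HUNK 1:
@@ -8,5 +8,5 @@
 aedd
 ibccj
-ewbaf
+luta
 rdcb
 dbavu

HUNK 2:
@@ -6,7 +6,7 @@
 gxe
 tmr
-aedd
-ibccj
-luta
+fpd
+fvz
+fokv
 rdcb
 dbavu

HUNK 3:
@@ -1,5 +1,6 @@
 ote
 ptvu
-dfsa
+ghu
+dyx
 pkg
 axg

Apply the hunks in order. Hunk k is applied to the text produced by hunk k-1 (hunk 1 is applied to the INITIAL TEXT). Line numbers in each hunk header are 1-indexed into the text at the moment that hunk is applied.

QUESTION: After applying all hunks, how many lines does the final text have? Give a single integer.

Answer: 13

Derivation:
Hunk 1: at line 8 remove [ewbaf] add [luta] -> 12 lines: ote ptvu dfsa pkg axg gxe tmr aedd ibccj luta rdcb dbavu
Hunk 2: at line 6 remove [aedd,ibccj,luta] add [fpd,fvz,fokv] -> 12 lines: ote ptvu dfsa pkg axg gxe tmr fpd fvz fokv rdcb dbavu
Hunk 3: at line 1 remove [dfsa] add [ghu,dyx] -> 13 lines: ote ptvu ghu dyx pkg axg gxe tmr fpd fvz fokv rdcb dbavu
Final line count: 13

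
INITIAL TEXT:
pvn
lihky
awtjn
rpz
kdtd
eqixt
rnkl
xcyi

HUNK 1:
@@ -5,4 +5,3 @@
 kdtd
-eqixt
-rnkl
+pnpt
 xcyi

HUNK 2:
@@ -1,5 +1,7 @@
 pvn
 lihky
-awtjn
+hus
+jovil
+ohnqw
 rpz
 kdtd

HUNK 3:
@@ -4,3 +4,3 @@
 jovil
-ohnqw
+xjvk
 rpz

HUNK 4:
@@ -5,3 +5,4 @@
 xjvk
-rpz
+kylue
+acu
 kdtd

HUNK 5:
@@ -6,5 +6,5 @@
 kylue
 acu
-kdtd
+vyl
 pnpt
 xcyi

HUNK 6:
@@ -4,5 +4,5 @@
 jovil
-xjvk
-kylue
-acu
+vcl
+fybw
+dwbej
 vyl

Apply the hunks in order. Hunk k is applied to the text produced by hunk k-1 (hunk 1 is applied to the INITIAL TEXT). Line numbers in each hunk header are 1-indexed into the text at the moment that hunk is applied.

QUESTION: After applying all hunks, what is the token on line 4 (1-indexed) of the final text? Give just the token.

Answer: jovil

Derivation:
Hunk 1: at line 5 remove [eqixt,rnkl] add [pnpt] -> 7 lines: pvn lihky awtjn rpz kdtd pnpt xcyi
Hunk 2: at line 1 remove [awtjn] add [hus,jovil,ohnqw] -> 9 lines: pvn lihky hus jovil ohnqw rpz kdtd pnpt xcyi
Hunk 3: at line 4 remove [ohnqw] add [xjvk] -> 9 lines: pvn lihky hus jovil xjvk rpz kdtd pnpt xcyi
Hunk 4: at line 5 remove [rpz] add [kylue,acu] -> 10 lines: pvn lihky hus jovil xjvk kylue acu kdtd pnpt xcyi
Hunk 5: at line 6 remove [kdtd] add [vyl] -> 10 lines: pvn lihky hus jovil xjvk kylue acu vyl pnpt xcyi
Hunk 6: at line 4 remove [xjvk,kylue,acu] add [vcl,fybw,dwbej] -> 10 lines: pvn lihky hus jovil vcl fybw dwbej vyl pnpt xcyi
Final line 4: jovil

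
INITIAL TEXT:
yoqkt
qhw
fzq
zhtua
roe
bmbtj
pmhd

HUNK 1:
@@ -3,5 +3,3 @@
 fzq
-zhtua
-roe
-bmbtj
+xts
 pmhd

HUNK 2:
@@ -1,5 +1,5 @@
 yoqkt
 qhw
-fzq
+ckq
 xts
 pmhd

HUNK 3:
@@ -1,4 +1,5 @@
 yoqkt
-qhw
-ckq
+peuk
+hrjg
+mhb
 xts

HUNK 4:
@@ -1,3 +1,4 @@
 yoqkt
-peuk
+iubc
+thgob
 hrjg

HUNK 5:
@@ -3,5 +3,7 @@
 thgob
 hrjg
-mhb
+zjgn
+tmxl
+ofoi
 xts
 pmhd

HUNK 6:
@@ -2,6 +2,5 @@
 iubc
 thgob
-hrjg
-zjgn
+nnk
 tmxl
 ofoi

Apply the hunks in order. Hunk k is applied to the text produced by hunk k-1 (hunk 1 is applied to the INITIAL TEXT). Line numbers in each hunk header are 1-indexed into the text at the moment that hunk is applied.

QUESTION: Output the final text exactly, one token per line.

Hunk 1: at line 3 remove [zhtua,roe,bmbtj] add [xts] -> 5 lines: yoqkt qhw fzq xts pmhd
Hunk 2: at line 1 remove [fzq] add [ckq] -> 5 lines: yoqkt qhw ckq xts pmhd
Hunk 3: at line 1 remove [qhw,ckq] add [peuk,hrjg,mhb] -> 6 lines: yoqkt peuk hrjg mhb xts pmhd
Hunk 4: at line 1 remove [peuk] add [iubc,thgob] -> 7 lines: yoqkt iubc thgob hrjg mhb xts pmhd
Hunk 5: at line 3 remove [mhb] add [zjgn,tmxl,ofoi] -> 9 lines: yoqkt iubc thgob hrjg zjgn tmxl ofoi xts pmhd
Hunk 6: at line 2 remove [hrjg,zjgn] add [nnk] -> 8 lines: yoqkt iubc thgob nnk tmxl ofoi xts pmhd

Answer: yoqkt
iubc
thgob
nnk
tmxl
ofoi
xts
pmhd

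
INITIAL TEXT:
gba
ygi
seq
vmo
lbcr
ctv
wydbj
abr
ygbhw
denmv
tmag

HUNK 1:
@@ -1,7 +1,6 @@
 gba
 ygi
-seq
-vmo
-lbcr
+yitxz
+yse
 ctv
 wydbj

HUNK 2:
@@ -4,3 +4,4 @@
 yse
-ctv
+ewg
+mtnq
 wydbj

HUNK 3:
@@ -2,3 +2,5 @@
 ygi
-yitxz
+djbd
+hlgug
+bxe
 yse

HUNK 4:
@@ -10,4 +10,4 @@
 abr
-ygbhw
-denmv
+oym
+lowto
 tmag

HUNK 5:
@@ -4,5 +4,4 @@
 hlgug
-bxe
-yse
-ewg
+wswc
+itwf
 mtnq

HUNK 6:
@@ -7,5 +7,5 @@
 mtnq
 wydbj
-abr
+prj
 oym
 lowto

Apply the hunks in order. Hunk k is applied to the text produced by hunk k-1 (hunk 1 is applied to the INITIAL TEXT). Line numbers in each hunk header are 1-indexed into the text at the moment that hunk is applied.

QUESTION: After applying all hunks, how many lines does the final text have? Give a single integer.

Hunk 1: at line 1 remove [seq,vmo,lbcr] add [yitxz,yse] -> 10 lines: gba ygi yitxz yse ctv wydbj abr ygbhw denmv tmag
Hunk 2: at line 4 remove [ctv] add [ewg,mtnq] -> 11 lines: gba ygi yitxz yse ewg mtnq wydbj abr ygbhw denmv tmag
Hunk 3: at line 2 remove [yitxz] add [djbd,hlgug,bxe] -> 13 lines: gba ygi djbd hlgug bxe yse ewg mtnq wydbj abr ygbhw denmv tmag
Hunk 4: at line 10 remove [ygbhw,denmv] add [oym,lowto] -> 13 lines: gba ygi djbd hlgug bxe yse ewg mtnq wydbj abr oym lowto tmag
Hunk 5: at line 4 remove [bxe,yse,ewg] add [wswc,itwf] -> 12 lines: gba ygi djbd hlgug wswc itwf mtnq wydbj abr oym lowto tmag
Hunk 6: at line 7 remove [abr] add [prj] -> 12 lines: gba ygi djbd hlgug wswc itwf mtnq wydbj prj oym lowto tmag
Final line count: 12

Answer: 12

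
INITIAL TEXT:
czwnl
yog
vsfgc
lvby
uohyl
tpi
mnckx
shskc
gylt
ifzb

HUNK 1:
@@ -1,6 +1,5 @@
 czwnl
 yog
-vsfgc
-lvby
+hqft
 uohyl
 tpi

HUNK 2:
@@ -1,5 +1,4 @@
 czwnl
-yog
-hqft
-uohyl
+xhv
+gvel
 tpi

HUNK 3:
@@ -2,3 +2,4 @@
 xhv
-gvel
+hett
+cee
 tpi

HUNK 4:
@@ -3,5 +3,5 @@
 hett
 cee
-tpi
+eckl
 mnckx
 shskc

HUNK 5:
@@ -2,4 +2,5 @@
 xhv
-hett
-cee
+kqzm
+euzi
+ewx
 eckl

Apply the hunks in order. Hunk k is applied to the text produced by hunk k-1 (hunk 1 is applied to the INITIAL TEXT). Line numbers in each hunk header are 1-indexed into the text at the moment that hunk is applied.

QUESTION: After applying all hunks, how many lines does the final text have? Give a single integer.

Answer: 10

Derivation:
Hunk 1: at line 1 remove [vsfgc,lvby] add [hqft] -> 9 lines: czwnl yog hqft uohyl tpi mnckx shskc gylt ifzb
Hunk 2: at line 1 remove [yog,hqft,uohyl] add [xhv,gvel] -> 8 lines: czwnl xhv gvel tpi mnckx shskc gylt ifzb
Hunk 3: at line 2 remove [gvel] add [hett,cee] -> 9 lines: czwnl xhv hett cee tpi mnckx shskc gylt ifzb
Hunk 4: at line 3 remove [tpi] add [eckl] -> 9 lines: czwnl xhv hett cee eckl mnckx shskc gylt ifzb
Hunk 5: at line 2 remove [hett,cee] add [kqzm,euzi,ewx] -> 10 lines: czwnl xhv kqzm euzi ewx eckl mnckx shskc gylt ifzb
Final line count: 10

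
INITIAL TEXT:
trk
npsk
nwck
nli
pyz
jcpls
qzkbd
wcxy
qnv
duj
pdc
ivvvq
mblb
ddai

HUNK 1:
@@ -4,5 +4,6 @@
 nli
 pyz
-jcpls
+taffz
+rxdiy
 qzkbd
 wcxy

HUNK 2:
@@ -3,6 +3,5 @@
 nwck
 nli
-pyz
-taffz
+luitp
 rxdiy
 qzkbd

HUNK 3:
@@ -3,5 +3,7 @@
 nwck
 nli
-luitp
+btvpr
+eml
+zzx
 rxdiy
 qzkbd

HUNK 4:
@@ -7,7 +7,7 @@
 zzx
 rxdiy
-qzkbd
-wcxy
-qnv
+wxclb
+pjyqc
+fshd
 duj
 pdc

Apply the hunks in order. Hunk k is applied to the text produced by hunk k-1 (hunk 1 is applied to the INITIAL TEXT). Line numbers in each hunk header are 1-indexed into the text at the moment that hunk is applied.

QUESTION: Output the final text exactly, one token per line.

Answer: trk
npsk
nwck
nli
btvpr
eml
zzx
rxdiy
wxclb
pjyqc
fshd
duj
pdc
ivvvq
mblb
ddai

Derivation:
Hunk 1: at line 4 remove [jcpls] add [taffz,rxdiy] -> 15 lines: trk npsk nwck nli pyz taffz rxdiy qzkbd wcxy qnv duj pdc ivvvq mblb ddai
Hunk 2: at line 3 remove [pyz,taffz] add [luitp] -> 14 lines: trk npsk nwck nli luitp rxdiy qzkbd wcxy qnv duj pdc ivvvq mblb ddai
Hunk 3: at line 3 remove [luitp] add [btvpr,eml,zzx] -> 16 lines: trk npsk nwck nli btvpr eml zzx rxdiy qzkbd wcxy qnv duj pdc ivvvq mblb ddai
Hunk 4: at line 7 remove [qzkbd,wcxy,qnv] add [wxclb,pjyqc,fshd] -> 16 lines: trk npsk nwck nli btvpr eml zzx rxdiy wxclb pjyqc fshd duj pdc ivvvq mblb ddai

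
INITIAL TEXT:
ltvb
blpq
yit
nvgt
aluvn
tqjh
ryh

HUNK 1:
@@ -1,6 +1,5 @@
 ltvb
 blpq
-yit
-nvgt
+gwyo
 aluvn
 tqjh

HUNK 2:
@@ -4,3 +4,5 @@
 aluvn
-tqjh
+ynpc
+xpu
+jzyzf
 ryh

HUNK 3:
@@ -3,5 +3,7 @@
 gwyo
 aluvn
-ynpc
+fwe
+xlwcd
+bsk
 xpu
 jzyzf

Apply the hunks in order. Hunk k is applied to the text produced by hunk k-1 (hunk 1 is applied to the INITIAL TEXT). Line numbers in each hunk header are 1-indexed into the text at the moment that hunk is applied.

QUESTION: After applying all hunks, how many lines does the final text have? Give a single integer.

Hunk 1: at line 1 remove [yit,nvgt] add [gwyo] -> 6 lines: ltvb blpq gwyo aluvn tqjh ryh
Hunk 2: at line 4 remove [tqjh] add [ynpc,xpu,jzyzf] -> 8 lines: ltvb blpq gwyo aluvn ynpc xpu jzyzf ryh
Hunk 3: at line 3 remove [ynpc] add [fwe,xlwcd,bsk] -> 10 lines: ltvb blpq gwyo aluvn fwe xlwcd bsk xpu jzyzf ryh
Final line count: 10

Answer: 10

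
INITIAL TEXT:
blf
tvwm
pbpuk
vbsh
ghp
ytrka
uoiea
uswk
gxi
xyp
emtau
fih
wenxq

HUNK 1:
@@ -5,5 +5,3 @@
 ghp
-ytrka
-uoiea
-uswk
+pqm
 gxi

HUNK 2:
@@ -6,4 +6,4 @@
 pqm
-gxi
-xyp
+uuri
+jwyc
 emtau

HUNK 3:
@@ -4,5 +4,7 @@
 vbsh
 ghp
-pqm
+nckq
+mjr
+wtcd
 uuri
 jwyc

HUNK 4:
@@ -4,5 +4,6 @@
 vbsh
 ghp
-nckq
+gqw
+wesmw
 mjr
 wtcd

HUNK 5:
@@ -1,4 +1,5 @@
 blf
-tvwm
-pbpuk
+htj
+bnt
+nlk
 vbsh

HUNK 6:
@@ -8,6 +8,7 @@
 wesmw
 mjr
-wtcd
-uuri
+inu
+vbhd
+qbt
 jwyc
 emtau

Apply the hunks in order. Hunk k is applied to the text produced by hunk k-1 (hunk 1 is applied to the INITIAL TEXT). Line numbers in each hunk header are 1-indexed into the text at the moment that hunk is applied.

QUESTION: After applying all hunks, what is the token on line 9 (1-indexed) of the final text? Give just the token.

Hunk 1: at line 5 remove [ytrka,uoiea,uswk] add [pqm] -> 11 lines: blf tvwm pbpuk vbsh ghp pqm gxi xyp emtau fih wenxq
Hunk 2: at line 6 remove [gxi,xyp] add [uuri,jwyc] -> 11 lines: blf tvwm pbpuk vbsh ghp pqm uuri jwyc emtau fih wenxq
Hunk 3: at line 4 remove [pqm] add [nckq,mjr,wtcd] -> 13 lines: blf tvwm pbpuk vbsh ghp nckq mjr wtcd uuri jwyc emtau fih wenxq
Hunk 4: at line 4 remove [nckq] add [gqw,wesmw] -> 14 lines: blf tvwm pbpuk vbsh ghp gqw wesmw mjr wtcd uuri jwyc emtau fih wenxq
Hunk 5: at line 1 remove [tvwm,pbpuk] add [htj,bnt,nlk] -> 15 lines: blf htj bnt nlk vbsh ghp gqw wesmw mjr wtcd uuri jwyc emtau fih wenxq
Hunk 6: at line 8 remove [wtcd,uuri] add [inu,vbhd,qbt] -> 16 lines: blf htj bnt nlk vbsh ghp gqw wesmw mjr inu vbhd qbt jwyc emtau fih wenxq
Final line 9: mjr

Answer: mjr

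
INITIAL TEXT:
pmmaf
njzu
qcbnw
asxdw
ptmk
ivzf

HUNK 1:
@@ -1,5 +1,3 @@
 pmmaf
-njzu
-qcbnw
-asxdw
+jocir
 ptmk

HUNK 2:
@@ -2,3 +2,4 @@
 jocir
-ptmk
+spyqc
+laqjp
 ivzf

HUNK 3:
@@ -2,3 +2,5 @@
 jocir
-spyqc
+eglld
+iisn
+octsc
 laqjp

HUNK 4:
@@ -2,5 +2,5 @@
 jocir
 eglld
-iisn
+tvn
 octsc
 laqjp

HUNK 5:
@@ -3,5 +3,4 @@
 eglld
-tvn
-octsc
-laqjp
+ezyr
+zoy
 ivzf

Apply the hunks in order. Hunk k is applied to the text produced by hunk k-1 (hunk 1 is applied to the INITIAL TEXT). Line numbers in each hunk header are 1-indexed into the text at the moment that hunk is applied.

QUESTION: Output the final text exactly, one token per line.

Answer: pmmaf
jocir
eglld
ezyr
zoy
ivzf

Derivation:
Hunk 1: at line 1 remove [njzu,qcbnw,asxdw] add [jocir] -> 4 lines: pmmaf jocir ptmk ivzf
Hunk 2: at line 2 remove [ptmk] add [spyqc,laqjp] -> 5 lines: pmmaf jocir spyqc laqjp ivzf
Hunk 3: at line 2 remove [spyqc] add [eglld,iisn,octsc] -> 7 lines: pmmaf jocir eglld iisn octsc laqjp ivzf
Hunk 4: at line 2 remove [iisn] add [tvn] -> 7 lines: pmmaf jocir eglld tvn octsc laqjp ivzf
Hunk 5: at line 3 remove [tvn,octsc,laqjp] add [ezyr,zoy] -> 6 lines: pmmaf jocir eglld ezyr zoy ivzf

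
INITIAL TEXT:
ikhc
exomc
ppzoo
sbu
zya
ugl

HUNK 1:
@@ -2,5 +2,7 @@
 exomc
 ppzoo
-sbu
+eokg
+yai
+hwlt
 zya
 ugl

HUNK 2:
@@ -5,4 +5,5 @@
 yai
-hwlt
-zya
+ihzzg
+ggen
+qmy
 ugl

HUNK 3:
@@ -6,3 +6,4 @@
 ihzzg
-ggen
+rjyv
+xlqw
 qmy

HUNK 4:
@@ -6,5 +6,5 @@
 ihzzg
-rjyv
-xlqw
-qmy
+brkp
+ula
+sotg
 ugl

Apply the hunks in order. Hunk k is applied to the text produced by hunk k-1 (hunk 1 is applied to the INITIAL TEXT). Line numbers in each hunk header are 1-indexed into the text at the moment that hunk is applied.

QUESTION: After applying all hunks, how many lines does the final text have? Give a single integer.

Hunk 1: at line 2 remove [sbu] add [eokg,yai,hwlt] -> 8 lines: ikhc exomc ppzoo eokg yai hwlt zya ugl
Hunk 2: at line 5 remove [hwlt,zya] add [ihzzg,ggen,qmy] -> 9 lines: ikhc exomc ppzoo eokg yai ihzzg ggen qmy ugl
Hunk 3: at line 6 remove [ggen] add [rjyv,xlqw] -> 10 lines: ikhc exomc ppzoo eokg yai ihzzg rjyv xlqw qmy ugl
Hunk 4: at line 6 remove [rjyv,xlqw,qmy] add [brkp,ula,sotg] -> 10 lines: ikhc exomc ppzoo eokg yai ihzzg brkp ula sotg ugl
Final line count: 10

Answer: 10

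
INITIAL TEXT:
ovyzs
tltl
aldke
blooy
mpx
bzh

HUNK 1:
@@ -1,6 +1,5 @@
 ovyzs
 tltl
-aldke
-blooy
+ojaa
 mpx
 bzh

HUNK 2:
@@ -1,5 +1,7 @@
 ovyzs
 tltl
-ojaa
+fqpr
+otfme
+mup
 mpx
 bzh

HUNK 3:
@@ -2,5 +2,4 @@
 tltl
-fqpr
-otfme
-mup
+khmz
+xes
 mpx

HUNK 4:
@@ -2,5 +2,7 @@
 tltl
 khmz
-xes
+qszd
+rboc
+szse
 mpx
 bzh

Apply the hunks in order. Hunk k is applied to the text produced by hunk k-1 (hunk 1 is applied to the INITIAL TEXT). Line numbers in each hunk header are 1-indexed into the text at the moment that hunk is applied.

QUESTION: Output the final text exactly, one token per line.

Hunk 1: at line 1 remove [aldke,blooy] add [ojaa] -> 5 lines: ovyzs tltl ojaa mpx bzh
Hunk 2: at line 1 remove [ojaa] add [fqpr,otfme,mup] -> 7 lines: ovyzs tltl fqpr otfme mup mpx bzh
Hunk 3: at line 2 remove [fqpr,otfme,mup] add [khmz,xes] -> 6 lines: ovyzs tltl khmz xes mpx bzh
Hunk 4: at line 2 remove [xes] add [qszd,rboc,szse] -> 8 lines: ovyzs tltl khmz qszd rboc szse mpx bzh

Answer: ovyzs
tltl
khmz
qszd
rboc
szse
mpx
bzh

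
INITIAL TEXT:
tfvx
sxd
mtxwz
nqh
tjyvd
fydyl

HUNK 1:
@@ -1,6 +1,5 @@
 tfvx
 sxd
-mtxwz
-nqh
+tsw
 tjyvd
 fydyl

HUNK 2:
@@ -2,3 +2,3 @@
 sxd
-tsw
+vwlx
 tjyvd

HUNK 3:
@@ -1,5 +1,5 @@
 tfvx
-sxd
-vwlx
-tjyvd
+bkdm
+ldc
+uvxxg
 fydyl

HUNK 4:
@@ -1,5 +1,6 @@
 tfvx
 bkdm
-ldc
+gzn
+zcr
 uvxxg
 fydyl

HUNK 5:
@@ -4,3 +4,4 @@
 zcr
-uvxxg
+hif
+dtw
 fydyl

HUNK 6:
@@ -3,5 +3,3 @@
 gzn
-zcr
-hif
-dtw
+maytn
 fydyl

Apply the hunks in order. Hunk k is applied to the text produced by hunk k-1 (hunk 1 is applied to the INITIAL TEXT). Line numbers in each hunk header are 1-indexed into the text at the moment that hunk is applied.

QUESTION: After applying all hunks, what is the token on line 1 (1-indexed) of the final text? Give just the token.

Answer: tfvx

Derivation:
Hunk 1: at line 1 remove [mtxwz,nqh] add [tsw] -> 5 lines: tfvx sxd tsw tjyvd fydyl
Hunk 2: at line 2 remove [tsw] add [vwlx] -> 5 lines: tfvx sxd vwlx tjyvd fydyl
Hunk 3: at line 1 remove [sxd,vwlx,tjyvd] add [bkdm,ldc,uvxxg] -> 5 lines: tfvx bkdm ldc uvxxg fydyl
Hunk 4: at line 1 remove [ldc] add [gzn,zcr] -> 6 lines: tfvx bkdm gzn zcr uvxxg fydyl
Hunk 5: at line 4 remove [uvxxg] add [hif,dtw] -> 7 lines: tfvx bkdm gzn zcr hif dtw fydyl
Hunk 6: at line 3 remove [zcr,hif,dtw] add [maytn] -> 5 lines: tfvx bkdm gzn maytn fydyl
Final line 1: tfvx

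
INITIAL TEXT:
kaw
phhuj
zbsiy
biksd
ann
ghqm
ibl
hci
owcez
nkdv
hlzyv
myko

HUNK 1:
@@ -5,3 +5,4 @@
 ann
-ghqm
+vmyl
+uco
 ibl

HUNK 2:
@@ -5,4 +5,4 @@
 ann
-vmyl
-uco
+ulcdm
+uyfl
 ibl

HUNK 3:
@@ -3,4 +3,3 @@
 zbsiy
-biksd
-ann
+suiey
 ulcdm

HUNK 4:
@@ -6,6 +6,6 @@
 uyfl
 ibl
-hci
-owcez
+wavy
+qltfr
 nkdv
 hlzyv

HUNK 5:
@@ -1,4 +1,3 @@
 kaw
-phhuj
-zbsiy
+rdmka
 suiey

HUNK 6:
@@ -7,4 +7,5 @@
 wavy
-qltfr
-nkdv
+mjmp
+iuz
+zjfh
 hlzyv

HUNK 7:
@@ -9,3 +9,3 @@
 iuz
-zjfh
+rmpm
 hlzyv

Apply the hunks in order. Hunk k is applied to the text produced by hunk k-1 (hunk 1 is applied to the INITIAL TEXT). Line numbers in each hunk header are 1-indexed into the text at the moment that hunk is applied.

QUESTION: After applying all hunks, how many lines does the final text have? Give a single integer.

Answer: 12

Derivation:
Hunk 1: at line 5 remove [ghqm] add [vmyl,uco] -> 13 lines: kaw phhuj zbsiy biksd ann vmyl uco ibl hci owcez nkdv hlzyv myko
Hunk 2: at line 5 remove [vmyl,uco] add [ulcdm,uyfl] -> 13 lines: kaw phhuj zbsiy biksd ann ulcdm uyfl ibl hci owcez nkdv hlzyv myko
Hunk 3: at line 3 remove [biksd,ann] add [suiey] -> 12 lines: kaw phhuj zbsiy suiey ulcdm uyfl ibl hci owcez nkdv hlzyv myko
Hunk 4: at line 6 remove [hci,owcez] add [wavy,qltfr] -> 12 lines: kaw phhuj zbsiy suiey ulcdm uyfl ibl wavy qltfr nkdv hlzyv myko
Hunk 5: at line 1 remove [phhuj,zbsiy] add [rdmka] -> 11 lines: kaw rdmka suiey ulcdm uyfl ibl wavy qltfr nkdv hlzyv myko
Hunk 6: at line 7 remove [qltfr,nkdv] add [mjmp,iuz,zjfh] -> 12 lines: kaw rdmka suiey ulcdm uyfl ibl wavy mjmp iuz zjfh hlzyv myko
Hunk 7: at line 9 remove [zjfh] add [rmpm] -> 12 lines: kaw rdmka suiey ulcdm uyfl ibl wavy mjmp iuz rmpm hlzyv myko
Final line count: 12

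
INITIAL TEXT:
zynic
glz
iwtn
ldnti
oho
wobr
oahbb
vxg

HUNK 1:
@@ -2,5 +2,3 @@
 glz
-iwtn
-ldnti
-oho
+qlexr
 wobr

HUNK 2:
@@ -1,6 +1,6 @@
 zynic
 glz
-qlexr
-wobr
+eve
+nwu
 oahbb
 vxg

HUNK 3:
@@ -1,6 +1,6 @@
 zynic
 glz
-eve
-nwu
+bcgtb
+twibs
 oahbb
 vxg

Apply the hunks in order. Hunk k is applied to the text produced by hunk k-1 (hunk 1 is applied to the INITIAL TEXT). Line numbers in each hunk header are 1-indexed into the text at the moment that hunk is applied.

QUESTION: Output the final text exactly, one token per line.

Answer: zynic
glz
bcgtb
twibs
oahbb
vxg

Derivation:
Hunk 1: at line 2 remove [iwtn,ldnti,oho] add [qlexr] -> 6 lines: zynic glz qlexr wobr oahbb vxg
Hunk 2: at line 1 remove [qlexr,wobr] add [eve,nwu] -> 6 lines: zynic glz eve nwu oahbb vxg
Hunk 3: at line 1 remove [eve,nwu] add [bcgtb,twibs] -> 6 lines: zynic glz bcgtb twibs oahbb vxg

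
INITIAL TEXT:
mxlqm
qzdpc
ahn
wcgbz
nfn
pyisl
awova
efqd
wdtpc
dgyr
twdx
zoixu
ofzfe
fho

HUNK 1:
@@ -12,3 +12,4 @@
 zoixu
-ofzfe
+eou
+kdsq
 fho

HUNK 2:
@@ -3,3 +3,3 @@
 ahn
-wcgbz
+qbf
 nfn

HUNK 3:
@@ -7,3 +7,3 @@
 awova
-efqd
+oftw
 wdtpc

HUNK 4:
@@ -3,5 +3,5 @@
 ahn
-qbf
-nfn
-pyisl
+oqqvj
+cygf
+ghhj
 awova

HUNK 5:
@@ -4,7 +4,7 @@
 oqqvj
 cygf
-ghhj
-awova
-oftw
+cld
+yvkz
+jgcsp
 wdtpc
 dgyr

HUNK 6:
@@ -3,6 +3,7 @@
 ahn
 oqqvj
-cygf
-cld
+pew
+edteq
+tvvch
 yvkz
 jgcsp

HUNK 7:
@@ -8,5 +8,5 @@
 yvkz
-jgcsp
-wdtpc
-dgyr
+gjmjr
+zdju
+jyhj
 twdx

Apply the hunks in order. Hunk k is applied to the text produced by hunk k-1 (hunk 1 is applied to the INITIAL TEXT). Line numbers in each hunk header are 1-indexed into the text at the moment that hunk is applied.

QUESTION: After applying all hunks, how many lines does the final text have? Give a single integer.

Answer: 16

Derivation:
Hunk 1: at line 12 remove [ofzfe] add [eou,kdsq] -> 15 lines: mxlqm qzdpc ahn wcgbz nfn pyisl awova efqd wdtpc dgyr twdx zoixu eou kdsq fho
Hunk 2: at line 3 remove [wcgbz] add [qbf] -> 15 lines: mxlqm qzdpc ahn qbf nfn pyisl awova efqd wdtpc dgyr twdx zoixu eou kdsq fho
Hunk 3: at line 7 remove [efqd] add [oftw] -> 15 lines: mxlqm qzdpc ahn qbf nfn pyisl awova oftw wdtpc dgyr twdx zoixu eou kdsq fho
Hunk 4: at line 3 remove [qbf,nfn,pyisl] add [oqqvj,cygf,ghhj] -> 15 lines: mxlqm qzdpc ahn oqqvj cygf ghhj awova oftw wdtpc dgyr twdx zoixu eou kdsq fho
Hunk 5: at line 4 remove [ghhj,awova,oftw] add [cld,yvkz,jgcsp] -> 15 lines: mxlqm qzdpc ahn oqqvj cygf cld yvkz jgcsp wdtpc dgyr twdx zoixu eou kdsq fho
Hunk 6: at line 3 remove [cygf,cld] add [pew,edteq,tvvch] -> 16 lines: mxlqm qzdpc ahn oqqvj pew edteq tvvch yvkz jgcsp wdtpc dgyr twdx zoixu eou kdsq fho
Hunk 7: at line 8 remove [jgcsp,wdtpc,dgyr] add [gjmjr,zdju,jyhj] -> 16 lines: mxlqm qzdpc ahn oqqvj pew edteq tvvch yvkz gjmjr zdju jyhj twdx zoixu eou kdsq fho
Final line count: 16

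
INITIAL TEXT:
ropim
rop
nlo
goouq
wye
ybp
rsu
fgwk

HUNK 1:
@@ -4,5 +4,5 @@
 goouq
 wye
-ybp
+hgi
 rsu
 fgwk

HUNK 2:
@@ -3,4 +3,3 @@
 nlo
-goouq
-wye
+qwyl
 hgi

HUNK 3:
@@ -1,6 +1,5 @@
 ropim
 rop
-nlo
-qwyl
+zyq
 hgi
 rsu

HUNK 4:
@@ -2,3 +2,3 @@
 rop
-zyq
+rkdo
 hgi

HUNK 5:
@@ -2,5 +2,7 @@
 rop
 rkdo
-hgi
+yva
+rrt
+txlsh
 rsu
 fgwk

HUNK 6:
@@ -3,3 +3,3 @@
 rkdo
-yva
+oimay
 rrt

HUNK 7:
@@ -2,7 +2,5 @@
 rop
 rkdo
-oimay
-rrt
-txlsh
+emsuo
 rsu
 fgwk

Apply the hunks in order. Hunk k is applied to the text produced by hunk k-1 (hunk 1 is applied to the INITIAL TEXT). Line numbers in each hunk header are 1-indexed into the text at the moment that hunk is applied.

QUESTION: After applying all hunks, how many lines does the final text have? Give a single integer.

Answer: 6

Derivation:
Hunk 1: at line 4 remove [ybp] add [hgi] -> 8 lines: ropim rop nlo goouq wye hgi rsu fgwk
Hunk 2: at line 3 remove [goouq,wye] add [qwyl] -> 7 lines: ropim rop nlo qwyl hgi rsu fgwk
Hunk 3: at line 1 remove [nlo,qwyl] add [zyq] -> 6 lines: ropim rop zyq hgi rsu fgwk
Hunk 4: at line 2 remove [zyq] add [rkdo] -> 6 lines: ropim rop rkdo hgi rsu fgwk
Hunk 5: at line 2 remove [hgi] add [yva,rrt,txlsh] -> 8 lines: ropim rop rkdo yva rrt txlsh rsu fgwk
Hunk 6: at line 3 remove [yva] add [oimay] -> 8 lines: ropim rop rkdo oimay rrt txlsh rsu fgwk
Hunk 7: at line 2 remove [oimay,rrt,txlsh] add [emsuo] -> 6 lines: ropim rop rkdo emsuo rsu fgwk
Final line count: 6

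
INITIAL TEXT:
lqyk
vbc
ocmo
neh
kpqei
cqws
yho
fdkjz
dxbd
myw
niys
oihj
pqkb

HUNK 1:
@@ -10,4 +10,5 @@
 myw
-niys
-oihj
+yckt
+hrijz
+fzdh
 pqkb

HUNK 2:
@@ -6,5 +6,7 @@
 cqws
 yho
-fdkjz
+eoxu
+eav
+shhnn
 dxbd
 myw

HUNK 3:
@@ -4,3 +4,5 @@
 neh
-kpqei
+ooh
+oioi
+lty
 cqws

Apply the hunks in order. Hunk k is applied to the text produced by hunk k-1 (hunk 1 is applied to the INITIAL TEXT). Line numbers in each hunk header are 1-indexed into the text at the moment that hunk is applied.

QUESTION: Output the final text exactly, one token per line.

Hunk 1: at line 10 remove [niys,oihj] add [yckt,hrijz,fzdh] -> 14 lines: lqyk vbc ocmo neh kpqei cqws yho fdkjz dxbd myw yckt hrijz fzdh pqkb
Hunk 2: at line 6 remove [fdkjz] add [eoxu,eav,shhnn] -> 16 lines: lqyk vbc ocmo neh kpqei cqws yho eoxu eav shhnn dxbd myw yckt hrijz fzdh pqkb
Hunk 3: at line 4 remove [kpqei] add [ooh,oioi,lty] -> 18 lines: lqyk vbc ocmo neh ooh oioi lty cqws yho eoxu eav shhnn dxbd myw yckt hrijz fzdh pqkb

Answer: lqyk
vbc
ocmo
neh
ooh
oioi
lty
cqws
yho
eoxu
eav
shhnn
dxbd
myw
yckt
hrijz
fzdh
pqkb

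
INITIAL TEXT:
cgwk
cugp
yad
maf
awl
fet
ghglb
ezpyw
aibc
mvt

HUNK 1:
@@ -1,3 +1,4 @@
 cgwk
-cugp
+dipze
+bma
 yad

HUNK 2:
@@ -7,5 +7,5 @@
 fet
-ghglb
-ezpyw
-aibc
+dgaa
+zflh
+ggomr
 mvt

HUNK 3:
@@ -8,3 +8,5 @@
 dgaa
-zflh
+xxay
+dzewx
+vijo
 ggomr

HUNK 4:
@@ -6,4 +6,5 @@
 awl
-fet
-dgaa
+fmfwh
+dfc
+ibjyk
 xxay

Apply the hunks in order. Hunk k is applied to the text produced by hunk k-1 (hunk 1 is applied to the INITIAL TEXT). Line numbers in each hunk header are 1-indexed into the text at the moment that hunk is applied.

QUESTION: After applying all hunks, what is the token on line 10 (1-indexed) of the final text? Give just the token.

Hunk 1: at line 1 remove [cugp] add [dipze,bma] -> 11 lines: cgwk dipze bma yad maf awl fet ghglb ezpyw aibc mvt
Hunk 2: at line 7 remove [ghglb,ezpyw,aibc] add [dgaa,zflh,ggomr] -> 11 lines: cgwk dipze bma yad maf awl fet dgaa zflh ggomr mvt
Hunk 3: at line 8 remove [zflh] add [xxay,dzewx,vijo] -> 13 lines: cgwk dipze bma yad maf awl fet dgaa xxay dzewx vijo ggomr mvt
Hunk 4: at line 6 remove [fet,dgaa] add [fmfwh,dfc,ibjyk] -> 14 lines: cgwk dipze bma yad maf awl fmfwh dfc ibjyk xxay dzewx vijo ggomr mvt
Final line 10: xxay

Answer: xxay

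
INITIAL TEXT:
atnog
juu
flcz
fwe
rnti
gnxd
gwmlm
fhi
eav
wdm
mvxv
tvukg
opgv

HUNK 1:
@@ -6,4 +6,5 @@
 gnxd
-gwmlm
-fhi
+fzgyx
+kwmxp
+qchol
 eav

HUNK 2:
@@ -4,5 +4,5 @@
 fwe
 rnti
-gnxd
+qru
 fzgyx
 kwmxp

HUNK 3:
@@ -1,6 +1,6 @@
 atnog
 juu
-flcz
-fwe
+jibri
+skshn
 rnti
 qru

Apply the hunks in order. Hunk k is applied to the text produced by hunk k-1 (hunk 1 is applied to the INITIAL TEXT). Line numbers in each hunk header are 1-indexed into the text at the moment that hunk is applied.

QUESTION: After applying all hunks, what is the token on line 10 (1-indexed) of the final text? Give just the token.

Answer: eav

Derivation:
Hunk 1: at line 6 remove [gwmlm,fhi] add [fzgyx,kwmxp,qchol] -> 14 lines: atnog juu flcz fwe rnti gnxd fzgyx kwmxp qchol eav wdm mvxv tvukg opgv
Hunk 2: at line 4 remove [gnxd] add [qru] -> 14 lines: atnog juu flcz fwe rnti qru fzgyx kwmxp qchol eav wdm mvxv tvukg opgv
Hunk 3: at line 1 remove [flcz,fwe] add [jibri,skshn] -> 14 lines: atnog juu jibri skshn rnti qru fzgyx kwmxp qchol eav wdm mvxv tvukg opgv
Final line 10: eav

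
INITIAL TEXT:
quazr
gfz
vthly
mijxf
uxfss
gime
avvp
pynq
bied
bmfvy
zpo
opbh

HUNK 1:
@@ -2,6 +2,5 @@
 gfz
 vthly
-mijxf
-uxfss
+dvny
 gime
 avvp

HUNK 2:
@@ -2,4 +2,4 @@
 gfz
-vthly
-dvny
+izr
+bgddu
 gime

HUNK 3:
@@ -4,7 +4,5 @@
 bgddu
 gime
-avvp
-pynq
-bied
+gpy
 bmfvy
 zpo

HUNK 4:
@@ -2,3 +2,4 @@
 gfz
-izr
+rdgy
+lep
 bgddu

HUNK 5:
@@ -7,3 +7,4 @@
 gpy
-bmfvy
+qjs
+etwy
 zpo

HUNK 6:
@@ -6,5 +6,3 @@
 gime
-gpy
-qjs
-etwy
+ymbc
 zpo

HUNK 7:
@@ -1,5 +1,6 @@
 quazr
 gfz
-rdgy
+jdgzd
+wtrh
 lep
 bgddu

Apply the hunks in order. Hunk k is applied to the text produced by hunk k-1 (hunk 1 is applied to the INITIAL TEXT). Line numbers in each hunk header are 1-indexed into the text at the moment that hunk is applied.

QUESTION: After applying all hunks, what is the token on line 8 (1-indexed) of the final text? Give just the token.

Hunk 1: at line 2 remove [mijxf,uxfss] add [dvny] -> 11 lines: quazr gfz vthly dvny gime avvp pynq bied bmfvy zpo opbh
Hunk 2: at line 2 remove [vthly,dvny] add [izr,bgddu] -> 11 lines: quazr gfz izr bgddu gime avvp pynq bied bmfvy zpo opbh
Hunk 3: at line 4 remove [avvp,pynq,bied] add [gpy] -> 9 lines: quazr gfz izr bgddu gime gpy bmfvy zpo opbh
Hunk 4: at line 2 remove [izr] add [rdgy,lep] -> 10 lines: quazr gfz rdgy lep bgddu gime gpy bmfvy zpo opbh
Hunk 5: at line 7 remove [bmfvy] add [qjs,etwy] -> 11 lines: quazr gfz rdgy lep bgddu gime gpy qjs etwy zpo opbh
Hunk 6: at line 6 remove [gpy,qjs,etwy] add [ymbc] -> 9 lines: quazr gfz rdgy lep bgddu gime ymbc zpo opbh
Hunk 7: at line 1 remove [rdgy] add [jdgzd,wtrh] -> 10 lines: quazr gfz jdgzd wtrh lep bgddu gime ymbc zpo opbh
Final line 8: ymbc

Answer: ymbc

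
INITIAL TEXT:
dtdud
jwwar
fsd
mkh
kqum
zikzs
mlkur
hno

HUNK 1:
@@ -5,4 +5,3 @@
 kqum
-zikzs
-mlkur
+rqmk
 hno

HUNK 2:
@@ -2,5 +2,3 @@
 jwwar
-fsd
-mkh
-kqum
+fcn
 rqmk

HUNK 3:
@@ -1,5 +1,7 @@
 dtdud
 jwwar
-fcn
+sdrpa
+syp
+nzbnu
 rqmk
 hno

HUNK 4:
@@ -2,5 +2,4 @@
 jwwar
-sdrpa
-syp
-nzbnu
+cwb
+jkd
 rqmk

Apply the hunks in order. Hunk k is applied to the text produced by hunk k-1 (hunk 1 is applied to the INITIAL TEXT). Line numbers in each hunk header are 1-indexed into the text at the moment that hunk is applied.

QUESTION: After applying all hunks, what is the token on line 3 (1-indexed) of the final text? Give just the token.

Hunk 1: at line 5 remove [zikzs,mlkur] add [rqmk] -> 7 lines: dtdud jwwar fsd mkh kqum rqmk hno
Hunk 2: at line 2 remove [fsd,mkh,kqum] add [fcn] -> 5 lines: dtdud jwwar fcn rqmk hno
Hunk 3: at line 1 remove [fcn] add [sdrpa,syp,nzbnu] -> 7 lines: dtdud jwwar sdrpa syp nzbnu rqmk hno
Hunk 4: at line 2 remove [sdrpa,syp,nzbnu] add [cwb,jkd] -> 6 lines: dtdud jwwar cwb jkd rqmk hno
Final line 3: cwb

Answer: cwb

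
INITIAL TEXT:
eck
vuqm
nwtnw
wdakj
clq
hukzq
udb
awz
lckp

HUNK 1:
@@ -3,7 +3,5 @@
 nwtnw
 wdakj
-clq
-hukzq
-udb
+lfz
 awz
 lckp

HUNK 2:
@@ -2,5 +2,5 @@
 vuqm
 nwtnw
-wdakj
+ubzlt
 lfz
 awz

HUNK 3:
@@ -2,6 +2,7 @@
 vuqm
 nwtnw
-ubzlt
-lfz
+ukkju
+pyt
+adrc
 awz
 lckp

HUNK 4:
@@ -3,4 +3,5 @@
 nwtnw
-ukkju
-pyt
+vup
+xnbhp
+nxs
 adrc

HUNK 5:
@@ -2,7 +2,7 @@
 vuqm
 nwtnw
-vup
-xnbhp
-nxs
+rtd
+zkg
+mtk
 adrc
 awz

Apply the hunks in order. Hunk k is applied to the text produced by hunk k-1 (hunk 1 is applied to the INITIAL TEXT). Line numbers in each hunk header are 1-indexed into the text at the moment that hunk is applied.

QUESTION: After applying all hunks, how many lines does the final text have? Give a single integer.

Answer: 9

Derivation:
Hunk 1: at line 3 remove [clq,hukzq,udb] add [lfz] -> 7 lines: eck vuqm nwtnw wdakj lfz awz lckp
Hunk 2: at line 2 remove [wdakj] add [ubzlt] -> 7 lines: eck vuqm nwtnw ubzlt lfz awz lckp
Hunk 3: at line 2 remove [ubzlt,lfz] add [ukkju,pyt,adrc] -> 8 lines: eck vuqm nwtnw ukkju pyt adrc awz lckp
Hunk 4: at line 3 remove [ukkju,pyt] add [vup,xnbhp,nxs] -> 9 lines: eck vuqm nwtnw vup xnbhp nxs adrc awz lckp
Hunk 5: at line 2 remove [vup,xnbhp,nxs] add [rtd,zkg,mtk] -> 9 lines: eck vuqm nwtnw rtd zkg mtk adrc awz lckp
Final line count: 9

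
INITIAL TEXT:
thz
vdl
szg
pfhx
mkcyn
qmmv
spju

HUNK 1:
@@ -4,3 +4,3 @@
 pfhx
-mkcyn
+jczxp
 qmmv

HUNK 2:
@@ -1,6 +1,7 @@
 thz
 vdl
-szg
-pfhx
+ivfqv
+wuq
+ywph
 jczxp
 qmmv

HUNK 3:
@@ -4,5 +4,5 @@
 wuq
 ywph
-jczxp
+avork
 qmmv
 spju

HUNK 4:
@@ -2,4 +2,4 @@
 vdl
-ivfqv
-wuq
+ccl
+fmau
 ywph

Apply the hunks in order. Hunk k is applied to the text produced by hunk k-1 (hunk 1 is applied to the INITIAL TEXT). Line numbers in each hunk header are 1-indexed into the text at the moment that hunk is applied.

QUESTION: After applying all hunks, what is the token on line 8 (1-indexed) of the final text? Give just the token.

Answer: spju

Derivation:
Hunk 1: at line 4 remove [mkcyn] add [jczxp] -> 7 lines: thz vdl szg pfhx jczxp qmmv spju
Hunk 2: at line 1 remove [szg,pfhx] add [ivfqv,wuq,ywph] -> 8 lines: thz vdl ivfqv wuq ywph jczxp qmmv spju
Hunk 3: at line 4 remove [jczxp] add [avork] -> 8 lines: thz vdl ivfqv wuq ywph avork qmmv spju
Hunk 4: at line 2 remove [ivfqv,wuq] add [ccl,fmau] -> 8 lines: thz vdl ccl fmau ywph avork qmmv spju
Final line 8: spju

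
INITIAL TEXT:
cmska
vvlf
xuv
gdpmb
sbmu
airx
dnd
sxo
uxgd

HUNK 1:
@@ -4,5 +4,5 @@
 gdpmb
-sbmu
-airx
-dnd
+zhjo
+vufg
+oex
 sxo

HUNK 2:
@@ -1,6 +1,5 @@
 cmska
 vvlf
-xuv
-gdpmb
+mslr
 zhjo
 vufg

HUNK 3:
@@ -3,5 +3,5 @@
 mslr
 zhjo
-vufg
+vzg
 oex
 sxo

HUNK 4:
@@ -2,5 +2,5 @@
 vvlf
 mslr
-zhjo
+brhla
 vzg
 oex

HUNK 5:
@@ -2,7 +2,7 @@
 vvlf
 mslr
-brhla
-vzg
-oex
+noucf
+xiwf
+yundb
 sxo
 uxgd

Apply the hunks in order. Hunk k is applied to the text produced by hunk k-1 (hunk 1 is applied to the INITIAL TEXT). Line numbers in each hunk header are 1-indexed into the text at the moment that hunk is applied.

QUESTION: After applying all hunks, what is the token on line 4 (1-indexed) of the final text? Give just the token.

Hunk 1: at line 4 remove [sbmu,airx,dnd] add [zhjo,vufg,oex] -> 9 lines: cmska vvlf xuv gdpmb zhjo vufg oex sxo uxgd
Hunk 2: at line 1 remove [xuv,gdpmb] add [mslr] -> 8 lines: cmska vvlf mslr zhjo vufg oex sxo uxgd
Hunk 3: at line 3 remove [vufg] add [vzg] -> 8 lines: cmska vvlf mslr zhjo vzg oex sxo uxgd
Hunk 4: at line 2 remove [zhjo] add [brhla] -> 8 lines: cmska vvlf mslr brhla vzg oex sxo uxgd
Hunk 5: at line 2 remove [brhla,vzg,oex] add [noucf,xiwf,yundb] -> 8 lines: cmska vvlf mslr noucf xiwf yundb sxo uxgd
Final line 4: noucf

Answer: noucf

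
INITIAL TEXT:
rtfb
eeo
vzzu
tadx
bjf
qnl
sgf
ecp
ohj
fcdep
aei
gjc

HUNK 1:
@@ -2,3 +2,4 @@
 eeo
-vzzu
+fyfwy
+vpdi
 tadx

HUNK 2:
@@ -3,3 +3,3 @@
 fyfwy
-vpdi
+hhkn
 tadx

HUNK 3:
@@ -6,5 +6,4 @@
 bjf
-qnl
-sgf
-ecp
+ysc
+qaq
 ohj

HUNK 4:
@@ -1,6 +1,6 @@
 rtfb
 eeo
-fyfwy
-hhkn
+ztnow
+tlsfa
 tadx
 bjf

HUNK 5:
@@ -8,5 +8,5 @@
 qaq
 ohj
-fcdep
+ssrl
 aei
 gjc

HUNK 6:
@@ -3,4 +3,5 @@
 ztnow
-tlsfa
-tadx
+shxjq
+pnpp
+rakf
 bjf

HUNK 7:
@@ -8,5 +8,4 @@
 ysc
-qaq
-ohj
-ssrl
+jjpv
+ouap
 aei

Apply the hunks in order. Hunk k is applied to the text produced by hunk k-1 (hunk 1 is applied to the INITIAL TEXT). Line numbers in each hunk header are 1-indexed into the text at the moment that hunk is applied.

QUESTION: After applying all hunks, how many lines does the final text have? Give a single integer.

Answer: 12

Derivation:
Hunk 1: at line 2 remove [vzzu] add [fyfwy,vpdi] -> 13 lines: rtfb eeo fyfwy vpdi tadx bjf qnl sgf ecp ohj fcdep aei gjc
Hunk 2: at line 3 remove [vpdi] add [hhkn] -> 13 lines: rtfb eeo fyfwy hhkn tadx bjf qnl sgf ecp ohj fcdep aei gjc
Hunk 3: at line 6 remove [qnl,sgf,ecp] add [ysc,qaq] -> 12 lines: rtfb eeo fyfwy hhkn tadx bjf ysc qaq ohj fcdep aei gjc
Hunk 4: at line 1 remove [fyfwy,hhkn] add [ztnow,tlsfa] -> 12 lines: rtfb eeo ztnow tlsfa tadx bjf ysc qaq ohj fcdep aei gjc
Hunk 5: at line 8 remove [fcdep] add [ssrl] -> 12 lines: rtfb eeo ztnow tlsfa tadx bjf ysc qaq ohj ssrl aei gjc
Hunk 6: at line 3 remove [tlsfa,tadx] add [shxjq,pnpp,rakf] -> 13 lines: rtfb eeo ztnow shxjq pnpp rakf bjf ysc qaq ohj ssrl aei gjc
Hunk 7: at line 8 remove [qaq,ohj,ssrl] add [jjpv,ouap] -> 12 lines: rtfb eeo ztnow shxjq pnpp rakf bjf ysc jjpv ouap aei gjc
Final line count: 12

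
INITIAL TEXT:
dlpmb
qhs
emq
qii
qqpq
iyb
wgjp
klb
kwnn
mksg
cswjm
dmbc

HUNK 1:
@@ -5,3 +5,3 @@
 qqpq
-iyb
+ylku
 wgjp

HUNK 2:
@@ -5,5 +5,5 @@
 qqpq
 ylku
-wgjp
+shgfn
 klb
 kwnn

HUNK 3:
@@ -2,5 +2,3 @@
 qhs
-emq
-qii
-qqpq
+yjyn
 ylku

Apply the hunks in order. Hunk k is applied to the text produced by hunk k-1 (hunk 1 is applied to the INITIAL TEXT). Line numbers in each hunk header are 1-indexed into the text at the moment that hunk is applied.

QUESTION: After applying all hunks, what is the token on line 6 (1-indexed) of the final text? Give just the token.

Hunk 1: at line 5 remove [iyb] add [ylku] -> 12 lines: dlpmb qhs emq qii qqpq ylku wgjp klb kwnn mksg cswjm dmbc
Hunk 2: at line 5 remove [wgjp] add [shgfn] -> 12 lines: dlpmb qhs emq qii qqpq ylku shgfn klb kwnn mksg cswjm dmbc
Hunk 3: at line 2 remove [emq,qii,qqpq] add [yjyn] -> 10 lines: dlpmb qhs yjyn ylku shgfn klb kwnn mksg cswjm dmbc
Final line 6: klb

Answer: klb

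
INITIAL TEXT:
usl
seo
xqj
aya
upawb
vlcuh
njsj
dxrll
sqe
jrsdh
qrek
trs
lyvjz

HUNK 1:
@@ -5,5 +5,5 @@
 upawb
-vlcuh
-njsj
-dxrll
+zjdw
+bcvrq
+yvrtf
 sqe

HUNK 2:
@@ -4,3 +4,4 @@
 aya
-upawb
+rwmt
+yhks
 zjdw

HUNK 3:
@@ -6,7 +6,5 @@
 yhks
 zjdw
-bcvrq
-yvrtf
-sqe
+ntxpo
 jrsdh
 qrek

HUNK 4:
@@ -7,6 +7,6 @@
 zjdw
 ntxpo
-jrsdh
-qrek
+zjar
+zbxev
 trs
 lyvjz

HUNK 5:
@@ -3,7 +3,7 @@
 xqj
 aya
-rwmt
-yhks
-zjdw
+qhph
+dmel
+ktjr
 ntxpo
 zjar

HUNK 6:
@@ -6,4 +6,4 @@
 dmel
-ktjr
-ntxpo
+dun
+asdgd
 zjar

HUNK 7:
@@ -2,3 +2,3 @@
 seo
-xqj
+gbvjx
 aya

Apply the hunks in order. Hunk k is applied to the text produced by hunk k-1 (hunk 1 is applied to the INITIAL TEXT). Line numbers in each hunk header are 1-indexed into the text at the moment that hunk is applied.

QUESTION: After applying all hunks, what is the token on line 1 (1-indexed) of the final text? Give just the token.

Answer: usl

Derivation:
Hunk 1: at line 5 remove [vlcuh,njsj,dxrll] add [zjdw,bcvrq,yvrtf] -> 13 lines: usl seo xqj aya upawb zjdw bcvrq yvrtf sqe jrsdh qrek trs lyvjz
Hunk 2: at line 4 remove [upawb] add [rwmt,yhks] -> 14 lines: usl seo xqj aya rwmt yhks zjdw bcvrq yvrtf sqe jrsdh qrek trs lyvjz
Hunk 3: at line 6 remove [bcvrq,yvrtf,sqe] add [ntxpo] -> 12 lines: usl seo xqj aya rwmt yhks zjdw ntxpo jrsdh qrek trs lyvjz
Hunk 4: at line 7 remove [jrsdh,qrek] add [zjar,zbxev] -> 12 lines: usl seo xqj aya rwmt yhks zjdw ntxpo zjar zbxev trs lyvjz
Hunk 5: at line 3 remove [rwmt,yhks,zjdw] add [qhph,dmel,ktjr] -> 12 lines: usl seo xqj aya qhph dmel ktjr ntxpo zjar zbxev trs lyvjz
Hunk 6: at line 6 remove [ktjr,ntxpo] add [dun,asdgd] -> 12 lines: usl seo xqj aya qhph dmel dun asdgd zjar zbxev trs lyvjz
Hunk 7: at line 2 remove [xqj] add [gbvjx] -> 12 lines: usl seo gbvjx aya qhph dmel dun asdgd zjar zbxev trs lyvjz
Final line 1: usl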